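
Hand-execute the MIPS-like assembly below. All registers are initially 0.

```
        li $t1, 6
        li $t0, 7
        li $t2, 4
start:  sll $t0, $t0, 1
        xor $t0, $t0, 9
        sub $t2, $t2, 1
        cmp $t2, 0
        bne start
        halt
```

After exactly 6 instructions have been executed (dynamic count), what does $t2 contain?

3

after li $t1, 6: $t1=6
after li $t0, 7: $t0=7
after li $t2, 4: $t2=4
after sll $t0, $t0, 1: $t0=7<<1=14
after xor $t0, $t0, 9: $t0=14^9=7
after sub $t2, $t2, 1: $t2=4-1=3
After step 6: $t2 = 3.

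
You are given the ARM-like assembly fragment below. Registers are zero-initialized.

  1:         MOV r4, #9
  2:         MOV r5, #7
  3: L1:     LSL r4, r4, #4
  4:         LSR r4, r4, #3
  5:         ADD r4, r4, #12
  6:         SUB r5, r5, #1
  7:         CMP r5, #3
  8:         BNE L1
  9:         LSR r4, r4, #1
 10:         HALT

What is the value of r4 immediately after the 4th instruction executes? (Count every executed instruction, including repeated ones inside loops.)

r4=9
r5=7
r4=9<<4=144
r4=144>>3=18
After step 4: r4 = 18.

18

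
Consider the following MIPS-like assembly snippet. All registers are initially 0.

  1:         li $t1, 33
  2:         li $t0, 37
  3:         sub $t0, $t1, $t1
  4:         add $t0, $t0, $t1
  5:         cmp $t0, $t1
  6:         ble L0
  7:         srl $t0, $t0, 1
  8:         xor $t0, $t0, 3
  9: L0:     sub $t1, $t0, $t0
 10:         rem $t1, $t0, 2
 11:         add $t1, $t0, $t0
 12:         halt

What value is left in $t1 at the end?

66

$t1=33
$t0=37
$t0=33-33=0
$t0=0+33=33
cmp $t0, $t1  (cmp 33,33)
ble L0: taken
$t1=33-33=0
$t1=33%2=1
$t1=33+33=66
halt.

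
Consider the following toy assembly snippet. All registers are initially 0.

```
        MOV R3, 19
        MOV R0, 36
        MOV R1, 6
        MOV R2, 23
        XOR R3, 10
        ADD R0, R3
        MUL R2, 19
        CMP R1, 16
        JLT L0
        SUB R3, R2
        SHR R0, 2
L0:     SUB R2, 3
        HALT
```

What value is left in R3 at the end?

25

R3=19
R0=36
R1=6
R2=23
R3=19^10=25
R0=36+25=61
R2=23*19=437
CMP R1, 16  (cmp 6,16)
JLT L0: taken
R2=437-3=434
halt.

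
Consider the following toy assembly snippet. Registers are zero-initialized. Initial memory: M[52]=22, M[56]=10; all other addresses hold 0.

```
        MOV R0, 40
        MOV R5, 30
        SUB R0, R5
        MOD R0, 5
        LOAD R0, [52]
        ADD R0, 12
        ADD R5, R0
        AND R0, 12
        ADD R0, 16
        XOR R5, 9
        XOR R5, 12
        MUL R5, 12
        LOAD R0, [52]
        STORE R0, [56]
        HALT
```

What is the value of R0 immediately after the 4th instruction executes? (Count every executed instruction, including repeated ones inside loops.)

MOV R0, 40 → R0=40
MOV R5, 30 → R5=30
SUB R0, R5 → R0=40-30=10
MOD R0, 5 → R0=10%5=0
After step 4: R0 = 0.

0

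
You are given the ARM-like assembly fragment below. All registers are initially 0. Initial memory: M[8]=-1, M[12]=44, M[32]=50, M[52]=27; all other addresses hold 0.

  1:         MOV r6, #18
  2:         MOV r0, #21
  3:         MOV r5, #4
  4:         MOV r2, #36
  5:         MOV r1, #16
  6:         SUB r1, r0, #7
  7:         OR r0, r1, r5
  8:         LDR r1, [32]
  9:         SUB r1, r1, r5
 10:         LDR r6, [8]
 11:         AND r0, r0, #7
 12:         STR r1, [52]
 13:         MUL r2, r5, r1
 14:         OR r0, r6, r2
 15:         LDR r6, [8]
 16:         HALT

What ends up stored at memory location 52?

r6=18
r0=21
r5=4
r2=36
r1=16
r1=21-7=14
r0=14|4=14
r1=M[32]=50
r1=50-4=46
r6=M[8]=-1
r0=14&7=6
STR r1, [52] → M[52]=46
r2=4*46=184
r0=(-1)|184=-1
r6=M[8]=-1
halt.

46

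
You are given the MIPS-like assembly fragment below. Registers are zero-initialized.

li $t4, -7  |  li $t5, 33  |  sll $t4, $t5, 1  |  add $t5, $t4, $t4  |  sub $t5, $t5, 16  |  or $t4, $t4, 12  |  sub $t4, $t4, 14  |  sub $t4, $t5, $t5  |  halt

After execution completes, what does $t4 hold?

0

li $t4, -7 → $t4=-7
li $t5, 33 → $t5=33
sll $t4, $t5, 1 → $t4=33<<1=66
add $t5, $t4, $t4 → $t5=66+66=132
sub $t5, $t5, 16 → $t5=132-16=116
or $t4, $t4, 12 → $t4=66|12=78
sub $t4, $t4, 14 → $t4=78-14=64
sub $t4, $t5, $t5 → $t4=116-116=0
halt.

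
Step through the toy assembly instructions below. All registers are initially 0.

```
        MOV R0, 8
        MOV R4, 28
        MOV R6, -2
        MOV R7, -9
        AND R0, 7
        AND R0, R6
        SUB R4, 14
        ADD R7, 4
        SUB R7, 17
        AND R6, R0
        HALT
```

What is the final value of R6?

0

R0=8
R4=28
R6=-2
R7=-9
R0=8&7=0
R0=0&(-2)=0
R4=28-14=14
R7=(-9)+4=-5
R7=(-5)-17=-22
R6=(-2)&0=0
halt.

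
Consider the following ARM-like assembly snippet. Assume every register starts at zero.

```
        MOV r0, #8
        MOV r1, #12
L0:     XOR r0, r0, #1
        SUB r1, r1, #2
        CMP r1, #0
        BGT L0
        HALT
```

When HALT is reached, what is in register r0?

8

after MOV r0, #8: r0=8
after MOV r1, #12: r1=12
after XOR r0, r0, #1: r0=8^1=9
after SUB r1, r1, #2: r1=12-2=10
CMP r1, #0  (cmp 10,0)
BGT L0: taken
after XOR r0, r0, #1: r0=9^1=8
after SUB r1, r1, #2: r1=10-2=8
CMP r1, #0  (cmp 8,0)
BGT L0: taken
after XOR r0, r0, #1: r0=8^1=9
after SUB r1, r1, #2: r1=8-2=6
CMP r1, #0  (cmp 6,0)
BGT L0: taken
after XOR r0, r0, #1: r0=9^1=8
after SUB r1, r1, #2: r1=6-2=4
CMP r1, #0  (cmp 4,0)
BGT L0: taken
after XOR r0, r0, #1: r0=8^1=9
after SUB r1, r1, #2: r1=4-2=2
CMP r1, #0  (cmp 2,0)
BGT L0: taken
after XOR r0, r0, #1: r0=9^1=8
after SUB r1, r1, #2: r1=2-2=0
CMP r1, #0  (cmp 0,0)
BGT L0: not taken
halt.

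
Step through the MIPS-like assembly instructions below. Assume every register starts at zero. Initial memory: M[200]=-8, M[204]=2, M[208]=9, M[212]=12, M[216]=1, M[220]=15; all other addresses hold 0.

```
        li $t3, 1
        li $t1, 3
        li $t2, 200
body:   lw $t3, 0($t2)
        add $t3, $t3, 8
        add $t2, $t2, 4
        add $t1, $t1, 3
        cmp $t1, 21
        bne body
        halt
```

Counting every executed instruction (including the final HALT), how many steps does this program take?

li $t3, 1 → $t3=1
li $t1, 3 → $t1=3
li $t2, 200 → $t2=200
lw $t3, 0($t2) → $t3=M[200]=-8
add $t3, $t3, 8 → $t3=(-8)+8=0
add $t2, $t2, 4 → $t2=200+4=204
add $t1, $t1, 3 → $t1=3+3=6
cmp $t1, 21  (cmp 6,21)
bne body: taken
lw $t3, 0($t2) → $t3=M[204]=2
add $t3, $t3, 8 → $t3=2+8=10
add $t2, $t2, 4 → $t2=204+4=208
add $t1, $t1, 3 → $t1=6+3=9
cmp $t1, 21  (cmp 9,21)
bne body: taken
lw $t3, 0($t2) → $t3=M[208]=9
add $t3, $t3, 8 → $t3=9+8=17
add $t2, $t2, 4 → $t2=208+4=212
add $t1, $t1, 3 → $t1=9+3=12
cmp $t1, 21  (cmp 12,21)
bne body: taken
lw $t3, 0($t2) → $t3=M[212]=12
add $t3, $t3, 8 → $t3=12+8=20
add $t2, $t2, 4 → $t2=212+4=216
add $t1, $t1, 3 → $t1=12+3=15
cmp $t1, 21  (cmp 15,21)
bne body: taken
lw $t3, 0($t2) → $t3=M[216]=1
add $t3, $t3, 8 → $t3=1+8=9
add $t2, $t2, 4 → $t2=216+4=220
add $t1, $t1, 3 → $t1=15+3=18
cmp $t1, 21  (cmp 18,21)
bne body: taken
lw $t3, 0($t2) → $t3=M[220]=15
add $t3, $t3, 8 → $t3=15+8=23
add $t2, $t2, 4 → $t2=220+4=224
add $t1, $t1, 3 → $t1=18+3=21
cmp $t1, 21  (cmp 21,21)
bne body: not taken
halt.
Total executed instructions: 40.

40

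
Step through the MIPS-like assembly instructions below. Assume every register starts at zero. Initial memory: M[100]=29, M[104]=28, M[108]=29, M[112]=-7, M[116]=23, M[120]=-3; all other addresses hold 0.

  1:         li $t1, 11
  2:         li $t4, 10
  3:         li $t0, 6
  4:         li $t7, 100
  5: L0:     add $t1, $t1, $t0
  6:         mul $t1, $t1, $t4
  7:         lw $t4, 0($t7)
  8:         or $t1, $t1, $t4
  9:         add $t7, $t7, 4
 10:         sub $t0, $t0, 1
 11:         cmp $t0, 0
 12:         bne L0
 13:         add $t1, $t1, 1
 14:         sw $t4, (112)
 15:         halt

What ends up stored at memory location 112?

-3

li $t1, 11 → $t1=11
li $t4, 10 → $t4=10
li $t0, 6 → $t0=6
li $t7, 100 → $t7=100
add $t1, $t1, $t0 → $t1=11+6=17
mul $t1, $t1, $t4 → $t1=17*10=170
lw $t4, 0($t7) → $t4=M[100]=29
or $t1, $t1, $t4 → $t1=170|29=191
add $t7, $t7, 4 → $t7=100+4=104
sub $t0, $t0, 1 → $t0=6-1=5
cmp $t0, 0  (cmp 5,0)
bne L0: taken
add $t1, $t1, $t0 → $t1=191+5=196
mul $t1, $t1, $t4 → $t1=196*29=5684
lw $t4, 0($t7) → $t4=M[104]=28
or $t1, $t1, $t4 → $t1=5684|28=5692
add $t7, $t7, 4 → $t7=104+4=108
sub $t0, $t0, 1 → $t0=5-1=4
cmp $t0, 0  (cmp 4,0)
bne L0: taken
add $t1, $t1, $t0 → $t1=5692+4=5696
mul $t1, $t1, $t4 → $t1=5696*28=159488
lw $t4, 0($t7) → $t4=M[108]=29
or $t1, $t1, $t4 → $t1=159488|29=159517
add $t7, $t7, 4 → $t7=108+4=112
sub $t0, $t0, 1 → $t0=4-1=3
cmp $t0, 0  (cmp 3,0)
bne L0: taken
add $t1, $t1, $t0 → $t1=159517+3=159520
mul $t1, $t1, $t4 → $t1=159520*29=4626080
lw $t4, 0($t7) → $t4=M[112]=-7
or $t1, $t1, $t4 → $t1=4626080|(-7)=-7
add $t7, $t7, 4 → $t7=112+4=116
sub $t0, $t0, 1 → $t0=3-1=2
cmp $t0, 0  (cmp 2,0)
bne L0: taken
add $t1, $t1, $t0 → $t1=(-7)+2=-5
mul $t1, $t1, $t4 → $t1=(-5)*(-7)=35
lw $t4, 0($t7) → $t4=M[116]=23
or $t1, $t1, $t4 → $t1=35|23=55
add $t7, $t7, 4 → $t7=116+4=120
sub $t0, $t0, 1 → $t0=2-1=1
cmp $t0, 0  (cmp 1,0)
bne L0: taken
add $t1, $t1, $t0 → $t1=55+1=56
mul $t1, $t1, $t4 → $t1=56*23=1288
lw $t4, 0($t7) → $t4=M[120]=-3
or $t1, $t1, $t4 → $t1=1288|(-3)=-3
add $t7, $t7, 4 → $t7=120+4=124
sub $t0, $t0, 1 → $t0=1-1=0
cmp $t0, 0  (cmp 0,0)
bne L0: not taken
add $t1, $t1, 1 → $t1=(-3)+1=-2
sw $t4, (112) → M[112]=-3
halt.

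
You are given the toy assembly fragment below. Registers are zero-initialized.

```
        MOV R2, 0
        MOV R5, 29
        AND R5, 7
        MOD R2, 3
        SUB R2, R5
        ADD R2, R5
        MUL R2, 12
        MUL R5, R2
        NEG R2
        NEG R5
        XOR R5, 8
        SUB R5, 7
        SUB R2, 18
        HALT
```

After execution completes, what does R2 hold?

-18

after MOV R2, 0: R2=0
after MOV R5, 29: R5=29
after AND R5, 7: R5=29&7=5
after MOD R2, 3: R2=0%3=0
after SUB R2, R5: R2=0-5=-5
after ADD R2, R5: R2=(-5)+5=0
after MUL R2, 12: R2=0*12=0
after MUL R5, R2: R5=5*0=0
after NEG R2: R2=-(0)=0
after NEG R5: R5=-(0)=0
after XOR R5, 8: R5=0^8=8
after SUB R5, 7: R5=8-7=1
after SUB R2, 18: R2=0-18=-18
halt.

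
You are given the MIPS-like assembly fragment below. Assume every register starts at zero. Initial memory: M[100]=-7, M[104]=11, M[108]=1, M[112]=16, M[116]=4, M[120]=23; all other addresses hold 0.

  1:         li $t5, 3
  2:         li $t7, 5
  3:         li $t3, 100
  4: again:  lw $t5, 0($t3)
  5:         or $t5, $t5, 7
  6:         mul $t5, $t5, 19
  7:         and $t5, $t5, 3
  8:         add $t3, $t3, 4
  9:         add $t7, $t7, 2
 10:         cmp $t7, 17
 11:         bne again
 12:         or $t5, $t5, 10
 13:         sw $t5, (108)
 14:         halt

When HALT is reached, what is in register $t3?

124

after li $t5, 3: $t5=3
after li $t7, 5: $t7=5
after li $t3, 100: $t3=100
after lw $t5, 0($t3): $t5=M[100]=-7
after or $t5, $t5, 7: $t5=(-7)|7=-1
after mul $t5, $t5, 19: $t5=(-1)*19=-19
after and $t5, $t5, 3: $t5=(-19)&3=1
after add $t3, $t3, 4: $t3=100+4=104
after add $t7, $t7, 2: $t7=5+2=7
cmp $t7, 17  (cmp 7,17)
bne again: taken
after lw $t5, 0($t3): $t5=M[104]=11
after or $t5, $t5, 7: $t5=11|7=15
after mul $t5, $t5, 19: $t5=15*19=285
after and $t5, $t5, 3: $t5=285&3=1
after add $t3, $t3, 4: $t3=104+4=108
after add $t7, $t7, 2: $t7=7+2=9
cmp $t7, 17  (cmp 9,17)
bne again: taken
after lw $t5, 0($t3): $t5=M[108]=1
after or $t5, $t5, 7: $t5=1|7=7
after mul $t5, $t5, 19: $t5=7*19=133
after and $t5, $t5, 3: $t5=133&3=1
after add $t3, $t3, 4: $t3=108+4=112
after add $t7, $t7, 2: $t7=9+2=11
cmp $t7, 17  (cmp 11,17)
bne again: taken
after lw $t5, 0($t3): $t5=M[112]=16
after or $t5, $t5, 7: $t5=16|7=23
after mul $t5, $t5, 19: $t5=23*19=437
after and $t5, $t5, 3: $t5=437&3=1
after add $t3, $t3, 4: $t3=112+4=116
after add $t7, $t7, 2: $t7=11+2=13
cmp $t7, 17  (cmp 13,17)
bne again: taken
after lw $t5, 0($t3): $t5=M[116]=4
after or $t5, $t5, 7: $t5=4|7=7
after mul $t5, $t5, 19: $t5=7*19=133
after and $t5, $t5, 3: $t5=133&3=1
after add $t3, $t3, 4: $t3=116+4=120
after add $t7, $t7, 2: $t7=13+2=15
cmp $t7, 17  (cmp 15,17)
bne again: taken
after lw $t5, 0($t3): $t5=M[120]=23
after or $t5, $t5, 7: $t5=23|7=23
after mul $t5, $t5, 19: $t5=23*19=437
after and $t5, $t5, 3: $t5=437&3=1
after add $t3, $t3, 4: $t3=120+4=124
after add $t7, $t7, 2: $t7=15+2=17
cmp $t7, 17  (cmp 17,17)
bne again: not taken
after or $t5, $t5, 10: $t5=1|10=11
sw $t5, (108) → M[108]=11
halt.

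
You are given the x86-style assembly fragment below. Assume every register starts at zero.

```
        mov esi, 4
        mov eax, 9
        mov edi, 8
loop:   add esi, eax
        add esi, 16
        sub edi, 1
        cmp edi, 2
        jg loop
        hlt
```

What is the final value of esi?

154

mov esi, 4 → esi=4
mov eax, 9 → eax=9
mov edi, 8 → edi=8
add esi, eax → esi=4+9=13
add esi, 16 → esi=13+16=29
sub edi, 1 → edi=8-1=7
cmp edi, 2  (cmp 7,2)
jg loop: taken
add esi, eax → esi=29+9=38
add esi, 16 → esi=38+16=54
sub edi, 1 → edi=7-1=6
cmp edi, 2  (cmp 6,2)
jg loop: taken
add esi, eax → esi=54+9=63
add esi, 16 → esi=63+16=79
sub edi, 1 → edi=6-1=5
cmp edi, 2  (cmp 5,2)
jg loop: taken
add esi, eax → esi=79+9=88
add esi, 16 → esi=88+16=104
sub edi, 1 → edi=5-1=4
cmp edi, 2  (cmp 4,2)
jg loop: taken
add esi, eax → esi=104+9=113
add esi, 16 → esi=113+16=129
sub edi, 1 → edi=4-1=3
cmp edi, 2  (cmp 3,2)
jg loop: taken
add esi, eax → esi=129+9=138
add esi, 16 → esi=138+16=154
sub edi, 1 → edi=3-1=2
cmp edi, 2  (cmp 2,2)
jg loop: not taken
halt.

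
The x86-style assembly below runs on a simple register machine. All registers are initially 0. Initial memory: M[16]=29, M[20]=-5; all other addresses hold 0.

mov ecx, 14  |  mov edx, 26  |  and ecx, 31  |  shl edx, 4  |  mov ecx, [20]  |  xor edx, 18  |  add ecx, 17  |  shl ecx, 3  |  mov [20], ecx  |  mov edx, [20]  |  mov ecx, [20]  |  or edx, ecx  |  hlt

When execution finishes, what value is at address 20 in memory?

96

after mov ecx, 14: ecx=14
after mov edx, 26: edx=26
after and ecx, 31: ecx=14&31=14
after shl edx, 4: edx=26<<4=416
after mov ecx, [20]: ecx=M[20]=-5
after xor edx, 18: edx=416^18=434
after add ecx, 17: ecx=(-5)+17=12
after shl ecx, 3: ecx=12<<3=96
mov [20], ecx → M[20]=96
after mov edx, [20]: edx=M[20]=96
after mov ecx, [20]: ecx=M[20]=96
after or edx, ecx: edx=96|96=96
halt.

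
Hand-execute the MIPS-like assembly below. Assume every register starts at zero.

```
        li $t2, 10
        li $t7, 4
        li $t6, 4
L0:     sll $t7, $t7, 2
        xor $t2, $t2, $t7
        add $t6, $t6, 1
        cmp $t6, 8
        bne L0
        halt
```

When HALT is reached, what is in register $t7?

1024

li $t2, 10 → $t2=10
li $t7, 4 → $t7=4
li $t6, 4 → $t6=4
sll $t7, $t7, 2 → $t7=4<<2=16
xor $t2, $t2, $t7 → $t2=10^16=26
add $t6, $t6, 1 → $t6=4+1=5
cmp $t6, 8  (cmp 5,8)
bne L0: taken
sll $t7, $t7, 2 → $t7=16<<2=64
xor $t2, $t2, $t7 → $t2=26^64=90
add $t6, $t6, 1 → $t6=5+1=6
cmp $t6, 8  (cmp 6,8)
bne L0: taken
sll $t7, $t7, 2 → $t7=64<<2=256
xor $t2, $t2, $t7 → $t2=90^256=346
add $t6, $t6, 1 → $t6=6+1=7
cmp $t6, 8  (cmp 7,8)
bne L0: taken
sll $t7, $t7, 2 → $t7=256<<2=1024
xor $t2, $t2, $t7 → $t2=346^1024=1370
add $t6, $t6, 1 → $t6=7+1=8
cmp $t6, 8  (cmp 8,8)
bne L0: not taken
halt.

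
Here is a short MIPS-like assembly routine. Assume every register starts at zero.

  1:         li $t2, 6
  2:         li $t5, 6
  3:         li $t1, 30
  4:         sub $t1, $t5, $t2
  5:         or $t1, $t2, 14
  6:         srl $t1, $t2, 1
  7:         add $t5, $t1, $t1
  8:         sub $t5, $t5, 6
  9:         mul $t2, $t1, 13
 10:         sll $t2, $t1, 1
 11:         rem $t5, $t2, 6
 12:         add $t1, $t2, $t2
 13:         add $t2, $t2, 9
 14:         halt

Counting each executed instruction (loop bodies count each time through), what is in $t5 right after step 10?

0

$t2=6
$t5=6
$t1=30
$t1=6-6=0
$t1=6|14=14
$t1=6>>1=3
$t5=3+3=6
$t5=6-6=0
$t2=3*13=39
$t2=3<<1=6
After step 10: $t5 = 0.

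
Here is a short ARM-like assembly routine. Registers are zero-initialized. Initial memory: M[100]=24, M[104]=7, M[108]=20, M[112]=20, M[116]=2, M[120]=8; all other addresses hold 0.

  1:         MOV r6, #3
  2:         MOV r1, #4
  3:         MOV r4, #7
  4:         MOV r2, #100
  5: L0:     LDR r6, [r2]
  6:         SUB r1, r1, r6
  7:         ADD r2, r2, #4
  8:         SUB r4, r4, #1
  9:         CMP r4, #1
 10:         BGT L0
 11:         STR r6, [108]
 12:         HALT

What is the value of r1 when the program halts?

after MOV r6, #3: r6=3
after MOV r1, #4: r1=4
after MOV r4, #7: r4=7
after MOV r2, #100: r2=100
after LDR r6, [r2]: r6=M[100]=24
after SUB r1, r1, r6: r1=4-24=-20
after ADD r2, r2, #4: r2=100+4=104
after SUB r4, r4, #1: r4=7-1=6
CMP r4, #1  (cmp 6,1)
BGT L0: taken
after LDR r6, [r2]: r6=M[104]=7
after SUB r1, r1, r6: r1=(-20)-7=-27
after ADD r2, r2, #4: r2=104+4=108
after SUB r4, r4, #1: r4=6-1=5
CMP r4, #1  (cmp 5,1)
BGT L0: taken
after LDR r6, [r2]: r6=M[108]=20
after SUB r1, r1, r6: r1=(-27)-20=-47
after ADD r2, r2, #4: r2=108+4=112
after SUB r4, r4, #1: r4=5-1=4
CMP r4, #1  (cmp 4,1)
BGT L0: taken
after LDR r6, [r2]: r6=M[112]=20
after SUB r1, r1, r6: r1=(-47)-20=-67
after ADD r2, r2, #4: r2=112+4=116
after SUB r4, r4, #1: r4=4-1=3
CMP r4, #1  (cmp 3,1)
BGT L0: taken
after LDR r6, [r2]: r6=M[116]=2
after SUB r1, r1, r6: r1=(-67)-2=-69
after ADD r2, r2, #4: r2=116+4=120
after SUB r4, r4, #1: r4=3-1=2
CMP r4, #1  (cmp 2,1)
BGT L0: taken
after LDR r6, [r2]: r6=M[120]=8
after SUB r1, r1, r6: r1=(-69)-8=-77
after ADD r2, r2, #4: r2=120+4=124
after SUB r4, r4, #1: r4=2-1=1
CMP r4, #1  (cmp 1,1)
BGT L0: not taken
STR r6, [108] → M[108]=8
halt.

-77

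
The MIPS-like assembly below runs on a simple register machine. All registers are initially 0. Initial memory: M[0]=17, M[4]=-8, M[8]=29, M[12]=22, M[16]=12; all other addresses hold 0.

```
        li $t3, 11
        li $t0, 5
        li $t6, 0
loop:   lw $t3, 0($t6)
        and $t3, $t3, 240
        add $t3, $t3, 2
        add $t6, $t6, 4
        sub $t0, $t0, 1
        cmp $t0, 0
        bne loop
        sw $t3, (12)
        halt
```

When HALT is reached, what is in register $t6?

20

li $t3, 11 → $t3=11
li $t0, 5 → $t0=5
li $t6, 0 → $t6=0
lw $t3, 0($t6) → $t3=M[0]=17
and $t3, $t3, 240 → $t3=17&240=16
add $t3, $t3, 2 → $t3=16+2=18
add $t6, $t6, 4 → $t6=0+4=4
sub $t0, $t0, 1 → $t0=5-1=4
cmp $t0, 0  (cmp 4,0)
bne loop: taken
lw $t3, 0($t6) → $t3=M[4]=-8
and $t3, $t3, 240 → $t3=(-8)&240=240
add $t3, $t3, 2 → $t3=240+2=242
add $t6, $t6, 4 → $t6=4+4=8
sub $t0, $t0, 1 → $t0=4-1=3
cmp $t0, 0  (cmp 3,0)
bne loop: taken
lw $t3, 0($t6) → $t3=M[8]=29
and $t3, $t3, 240 → $t3=29&240=16
add $t3, $t3, 2 → $t3=16+2=18
add $t6, $t6, 4 → $t6=8+4=12
sub $t0, $t0, 1 → $t0=3-1=2
cmp $t0, 0  (cmp 2,0)
bne loop: taken
lw $t3, 0($t6) → $t3=M[12]=22
and $t3, $t3, 240 → $t3=22&240=16
add $t3, $t3, 2 → $t3=16+2=18
add $t6, $t6, 4 → $t6=12+4=16
sub $t0, $t0, 1 → $t0=2-1=1
cmp $t0, 0  (cmp 1,0)
bne loop: taken
lw $t3, 0($t6) → $t3=M[16]=12
and $t3, $t3, 240 → $t3=12&240=0
add $t3, $t3, 2 → $t3=0+2=2
add $t6, $t6, 4 → $t6=16+4=20
sub $t0, $t0, 1 → $t0=1-1=0
cmp $t0, 0  (cmp 0,0)
bne loop: not taken
sw $t3, (12) → M[12]=2
halt.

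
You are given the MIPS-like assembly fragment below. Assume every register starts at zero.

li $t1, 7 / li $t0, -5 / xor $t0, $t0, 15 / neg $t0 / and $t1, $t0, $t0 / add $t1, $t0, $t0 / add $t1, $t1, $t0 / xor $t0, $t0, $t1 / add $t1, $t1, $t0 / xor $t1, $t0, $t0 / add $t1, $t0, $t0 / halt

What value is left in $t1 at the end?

after li $t1, 7: $t1=7
after li $t0, -5: $t0=-5
after xor $t0, $t0, 15: $t0=(-5)^15=-12
after neg $t0: $t0=-(-12)=12
after and $t1, $t0, $t0: $t1=12&12=12
after add $t1, $t0, $t0: $t1=12+12=24
after add $t1, $t1, $t0: $t1=24+12=36
after xor $t0, $t0, $t1: $t0=12^36=40
after add $t1, $t1, $t0: $t1=36+40=76
after xor $t1, $t0, $t0: $t1=40^40=0
after add $t1, $t0, $t0: $t1=40+40=80
halt.

80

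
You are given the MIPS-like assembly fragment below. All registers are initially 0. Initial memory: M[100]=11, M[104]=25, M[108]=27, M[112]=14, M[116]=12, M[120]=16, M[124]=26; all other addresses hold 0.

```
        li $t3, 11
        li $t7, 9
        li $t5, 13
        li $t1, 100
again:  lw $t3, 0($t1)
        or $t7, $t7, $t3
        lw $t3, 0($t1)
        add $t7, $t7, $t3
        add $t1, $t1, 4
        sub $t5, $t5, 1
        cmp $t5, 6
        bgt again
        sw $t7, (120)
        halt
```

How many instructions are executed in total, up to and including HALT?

62

$t3=11
$t7=9
$t5=13
$t1=100
$t3=M[100]=11
$t7=9|11=11
$t3=M[100]=11
$t7=11+11=22
$t1=100+4=104
$t5=13-1=12
cmp $t5, 6  (cmp 12,6)
bgt again: taken
$t3=M[104]=25
$t7=22|25=31
$t3=M[104]=25
$t7=31+25=56
$t1=104+4=108
$t5=12-1=11
cmp $t5, 6  (cmp 11,6)
bgt again: taken
$t3=M[108]=27
$t7=56|27=59
$t3=M[108]=27
$t7=59+27=86
$t1=108+4=112
$t5=11-1=10
cmp $t5, 6  (cmp 10,6)
bgt again: taken
$t3=M[112]=14
$t7=86|14=94
$t3=M[112]=14
$t7=94+14=108
$t1=112+4=116
$t5=10-1=9
cmp $t5, 6  (cmp 9,6)
bgt again: taken
$t3=M[116]=12
$t7=108|12=108
$t3=M[116]=12
$t7=108+12=120
$t1=116+4=120
$t5=9-1=8
cmp $t5, 6  (cmp 8,6)
bgt again: taken
$t3=M[120]=16
$t7=120|16=120
$t3=M[120]=16
$t7=120+16=136
$t1=120+4=124
$t5=8-1=7
cmp $t5, 6  (cmp 7,6)
bgt again: taken
$t3=M[124]=26
$t7=136|26=154
$t3=M[124]=26
$t7=154+26=180
$t1=124+4=128
$t5=7-1=6
cmp $t5, 6  (cmp 6,6)
bgt again: not taken
sw $t7, (120) → M[120]=180
halt.
Total executed instructions: 62.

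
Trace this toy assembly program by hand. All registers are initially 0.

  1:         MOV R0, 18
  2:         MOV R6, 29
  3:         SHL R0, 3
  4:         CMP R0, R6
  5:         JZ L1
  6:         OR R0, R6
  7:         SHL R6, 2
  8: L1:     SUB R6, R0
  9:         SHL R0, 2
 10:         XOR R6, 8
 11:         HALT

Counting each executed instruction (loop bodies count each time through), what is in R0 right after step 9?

after MOV R0, 18: R0=18
after MOV R6, 29: R6=29
after SHL R0, 3: R0=18<<3=144
CMP R0, R6  (cmp 144,29)
JZ L1: not taken
after OR R0, R6: R0=144|29=157
after SHL R6, 2: R6=29<<2=116
after SUB R6, R0: R6=116-157=-41
after SHL R0, 2: R0=157<<2=628
After step 9: R0 = 628.

628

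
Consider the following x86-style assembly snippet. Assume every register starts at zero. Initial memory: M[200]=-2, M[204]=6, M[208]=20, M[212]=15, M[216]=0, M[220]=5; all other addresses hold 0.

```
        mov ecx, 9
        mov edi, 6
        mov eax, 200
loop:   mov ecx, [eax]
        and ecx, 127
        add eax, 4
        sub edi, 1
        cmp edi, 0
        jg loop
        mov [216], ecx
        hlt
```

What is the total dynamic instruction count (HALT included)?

41

ecx=9
edi=6
eax=200
ecx=M[200]=-2
ecx=(-2)&127=126
eax=200+4=204
edi=6-1=5
cmp edi, 0  (cmp 5,0)
jg loop: taken
ecx=M[204]=6
ecx=6&127=6
eax=204+4=208
edi=5-1=4
cmp edi, 0  (cmp 4,0)
jg loop: taken
ecx=M[208]=20
ecx=20&127=20
eax=208+4=212
edi=4-1=3
cmp edi, 0  (cmp 3,0)
jg loop: taken
ecx=M[212]=15
ecx=15&127=15
eax=212+4=216
edi=3-1=2
cmp edi, 0  (cmp 2,0)
jg loop: taken
ecx=M[216]=0
ecx=0&127=0
eax=216+4=220
edi=2-1=1
cmp edi, 0  (cmp 1,0)
jg loop: taken
ecx=M[220]=5
ecx=5&127=5
eax=220+4=224
edi=1-1=0
cmp edi, 0  (cmp 0,0)
jg loop: not taken
mov [216], ecx → M[216]=5
halt.
Total executed instructions: 41.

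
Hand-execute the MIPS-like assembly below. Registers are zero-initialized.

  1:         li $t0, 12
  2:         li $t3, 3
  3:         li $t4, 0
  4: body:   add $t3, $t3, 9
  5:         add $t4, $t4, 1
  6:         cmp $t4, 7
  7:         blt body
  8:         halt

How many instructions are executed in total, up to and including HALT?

after li $t0, 12: $t0=12
after li $t3, 3: $t3=3
after li $t4, 0: $t4=0
after add $t3, $t3, 9: $t3=3+9=12
after add $t4, $t4, 1: $t4=0+1=1
cmp $t4, 7  (cmp 1,7)
blt body: taken
after add $t3, $t3, 9: $t3=12+9=21
after add $t4, $t4, 1: $t4=1+1=2
cmp $t4, 7  (cmp 2,7)
blt body: taken
after add $t3, $t3, 9: $t3=21+9=30
after add $t4, $t4, 1: $t4=2+1=3
cmp $t4, 7  (cmp 3,7)
blt body: taken
after add $t3, $t3, 9: $t3=30+9=39
after add $t4, $t4, 1: $t4=3+1=4
cmp $t4, 7  (cmp 4,7)
blt body: taken
after add $t3, $t3, 9: $t3=39+9=48
after add $t4, $t4, 1: $t4=4+1=5
cmp $t4, 7  (cmp 5,7)
blt body: taken
after add $t3, $t3, 9: $t3=48+9=57
after add $t4, $t4, 1: $t4=5+1=6
cmp $t4, 7  (cmp 6,7)
blt body: taken
after add $t3, $t3, 9: $t3=57+9=66
after add $t4, $t4, 1: $t4=6+1=7
cmp $t4, 7  (cmp 7,7)
blt body: not taken
halt.
Total executed instructions: 32.

32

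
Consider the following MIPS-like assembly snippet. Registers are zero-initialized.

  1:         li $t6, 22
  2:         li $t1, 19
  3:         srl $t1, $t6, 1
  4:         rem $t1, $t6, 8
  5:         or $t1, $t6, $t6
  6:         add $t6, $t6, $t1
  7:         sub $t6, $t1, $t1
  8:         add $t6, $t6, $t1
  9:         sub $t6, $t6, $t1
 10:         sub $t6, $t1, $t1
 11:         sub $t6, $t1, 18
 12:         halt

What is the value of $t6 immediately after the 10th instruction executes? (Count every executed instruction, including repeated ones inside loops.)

after li $t6, 22: $t6=22
after li $t1, 19: $t1=19
after srl $t1, $t6, 1: $t1=22>>1=11
after rem $t1, $t6, 8: $t1=22%8=6
after or $t1, $t6, $t6: $t1=22|22=22
after add $t6, $t6, $t1: $t6=22+22=44
after sub $t6, $t1, $t1: $t6=22-22=0
after add $t6, $t6, $t1: $t6=0+22=22
after sub $t6, $t6, $t1: $t6=22-22=0
after sub $t6, $t1, $t1: $t6=22-22=0
After step 10: $t6 = 0.

0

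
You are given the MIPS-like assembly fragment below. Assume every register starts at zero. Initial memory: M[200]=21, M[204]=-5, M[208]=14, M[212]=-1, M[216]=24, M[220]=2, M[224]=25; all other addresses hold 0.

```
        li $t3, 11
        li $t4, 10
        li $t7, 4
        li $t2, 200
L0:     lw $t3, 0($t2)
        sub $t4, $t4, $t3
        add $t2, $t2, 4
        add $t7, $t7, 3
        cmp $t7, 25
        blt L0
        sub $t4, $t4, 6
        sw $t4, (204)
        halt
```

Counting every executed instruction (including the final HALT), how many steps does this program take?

$t3=11
$t4=10
$t7=4
$t2=200
$t3=M[200]=21
$t4=10-21=-11
$t2=200+4=204
$t7=4+3=7
cmp $t7, 25  (cmp 7,25)
blt L0: taken
$t3=M[204]=-5
$t4=(-11)-(-5)=-6
$t2=204+4=208
$t7=7+3=10
cmp $t7, 25  (cmp 10,25)
blt L0: taken
$t3=M[208]=14
$t4=(-6)-14=-20
$t2=208+4=212
$t7=10+3=13
cmp $t7, 25  (cmp 13,25)
blt L0: taken
$t3=M[212]=-1
$t4=(-20)-(-1)=-19
$t2=212+4=216
$t7=13+3=16
cmp $t7, 25  (cmp 16,25)
blt L0: taken
$t3=M[216]=24
$t4=(-19)-24=-43
$t2=216+4=220
$t7=16+3=19
cmp $t7, 25  (cmp 19,25)
blt L0: taken
$t3=M[220]=2
$t4=(-43)-2=-45
$t2=220+4=224
$t7=19+3=22
cmp $t7, 25  (cmp 22,25)
blt L0: taken
$t3=M[224]=25
$t4=(-45)-25=-70
$t2=224+4=228
$t7=22+3=25
cmp $t7, 25  (cmp 25,25)
blt L0: not taken
$t4=(-70)-6=-76
sw $t4, (204) → M[204]=-76
halt.
Total executed instructions: 49.

49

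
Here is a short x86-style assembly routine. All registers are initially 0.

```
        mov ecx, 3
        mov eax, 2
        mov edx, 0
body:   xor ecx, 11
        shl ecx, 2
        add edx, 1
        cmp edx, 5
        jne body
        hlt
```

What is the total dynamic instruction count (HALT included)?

29

mov ecx, 3 → ecx=3
mov eax, 2 → eax=2
mov edx, 0 → edx=0
xor ecx, 11 → ecx=3^11=8
shl ecx, 2 → ecx=8<<2=32
add edx, 1 → edx=0+1=1
cmp edx, 5  (cmp 1,5)
jne body: taken
xor ecx, 11 → ecx=32^11=43
shl ecx, 2 → ecx=43<<2=172
add edx, 1 → edx=1+1=2
cmp edx, 5  (cmp 2,5)
jne body: taken
xor ecx, 11 → ecx=172^11=167
shl ecx, 2 → ecx=167<<2=668
add edx, 1 → edx=2+1=3
cmp edx, 5  (cmp 3,5)
jne body: taken
xor ecx, 11 → ecx=668^11=663
shl ecx, 2 → ecx=663<<2=2652
add edx, 1 → edx=3+1=4
cmp edx, 5  (cmp 4,5)
jne body: taken
xor ecx, 11 → ecx=2652^11=2647
shl ecx, 2 → ecx=2647<<2=10588
add edx, 1 → edx=4+1=5
cmp edx, 5  (cmp 5,5)
jne body: not taken
halt.
Total executed instructions: 29.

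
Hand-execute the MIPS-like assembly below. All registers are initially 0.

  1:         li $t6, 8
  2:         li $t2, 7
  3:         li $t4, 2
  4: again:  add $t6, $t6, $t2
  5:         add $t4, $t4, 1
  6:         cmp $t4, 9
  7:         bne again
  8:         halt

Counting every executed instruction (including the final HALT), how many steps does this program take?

32

after li $t6, 8: $t6=8
after li $t2, 7: $t2=7
after li $t4, 2: $t4=2
after add $t6, $t6, $t2: $t6=8+7=15
after add $t4, $t4, 1: $t4=2+1=3
cmp $t4, 9  (cmp 3,9)
bne again: taken
after add $t6, $t6, $t2: $t6=15+7=22
after add $t4, $t4, 1: $t4=3+1=4
cmp $t4, 9  (cmp 4,9)
bne again: taken
after add $t6, $t6, $t2: $t6=22+7=29
after add $t4, $t4, 1: $t4=4+1=5
cmp $t4, 9  (cmp 5,9)
bne again: taken
after add $t6, $t6, $t2: $t6=29+7=36
after add $t4, $t4, 1: $t4=5+1=6
cmp $t4, 9  (cmp 6,9)
bne again: taken
after add $t6, $t6, $t2: $t6=36+7=43
after add $t4, $t4, 1: $t4=6+1=7
cmp $t4, 9  (cmp 7,9)
bne again: taken
after add $t6, $t6, $t2: $t6=43+7=50
after add $t4, $t4, 1: $t4=7+1=8
cmp $t4, 9  (cmp 8,9)
bne again: taken
after add $t6, $t6, $t2: $t6=50+7=57
after add $t4, $t4, 1: $t4=8+1=9
cmp $t4, 9  (cmp 9,9)
bne again: not taken
halt.
Total executed instructions: 32.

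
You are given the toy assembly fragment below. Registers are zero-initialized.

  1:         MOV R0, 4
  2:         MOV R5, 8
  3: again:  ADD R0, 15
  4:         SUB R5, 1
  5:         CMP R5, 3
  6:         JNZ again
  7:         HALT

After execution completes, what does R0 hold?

after MOV R0, 4: R0=4
after MOV R5, 8: R5=8
after ADD R0, 15: R0=4+15=19
after SUB R5, 1: R5=8-1=7
CMP R5, 3  (cmp 7,3)
JNZ again: taken
after ADD R0, 15: R0=19+15=34
after SUB R5, 1: R5=7-1=6
CMP R5, 3  (cmp 6,3)
JNZ again: taken
after ADD R0, 15: R0=34+15=49
after SUB R5, 1: R5=6-1=5
CMP R5, 3  (cmp 5,3)
JNZ again: taken
after ADD R0, 15: R0=49+15=64
after SUB R5, 1: R5=5-1=4
CMP R5, 3  (cmp 4,3)
JNZ again: taken
after ADD R0, 15: R0=64+15=79
after SUB R5, 1: R5=4-1=3
CMP R5, 3  (cmp 3,3)
JNZ again: not taken
halt.

79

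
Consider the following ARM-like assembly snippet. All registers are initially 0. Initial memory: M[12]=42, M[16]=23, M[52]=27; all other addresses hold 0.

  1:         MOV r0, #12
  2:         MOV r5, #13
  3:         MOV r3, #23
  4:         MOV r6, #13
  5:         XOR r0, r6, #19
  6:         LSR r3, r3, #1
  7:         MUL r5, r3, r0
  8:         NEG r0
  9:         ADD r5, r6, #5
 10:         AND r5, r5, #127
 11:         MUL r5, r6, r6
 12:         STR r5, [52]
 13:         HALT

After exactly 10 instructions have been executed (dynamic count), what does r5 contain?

after MOV r0, #12: r0=12
after MOV r5, #13: r5=13
after MOV r3, #23: r3=23
after MOV r6, #13: r6=13
after XOR r0, r6, #19: r0=13^19=30
after LSR r3, r3, #1: r3=23>>1=11
after MUL r5, r3, r0: r5=11*30=330
after NEG r0: r0=-(30)=-30
after ADD r5, r6, #5: r5=13+5=18
after AND r5, r5, #127: r5=18&127=18
After step 10: r5 = 18.

18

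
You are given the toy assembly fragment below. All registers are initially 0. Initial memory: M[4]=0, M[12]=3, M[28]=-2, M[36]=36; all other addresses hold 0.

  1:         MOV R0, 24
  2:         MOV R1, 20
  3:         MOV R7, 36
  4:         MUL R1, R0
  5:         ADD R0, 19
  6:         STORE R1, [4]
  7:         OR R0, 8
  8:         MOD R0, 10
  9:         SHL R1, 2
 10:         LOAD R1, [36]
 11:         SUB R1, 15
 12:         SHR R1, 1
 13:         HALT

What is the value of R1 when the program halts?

10

MOV R0, 24 → R0=24
MOV R1, 20 → R1=20
MOV R7, 36 → R7=36
MUL R1, R0 → R1=20*24=480
ADD R0, 19 → R0=24+19=43
STORE R1, [4] → M[4]=480
OR R0, 8 → R0=43|8=43
MOD R0, 10 → R0=43%10=3
SHL R1, 2 → R1=480<<2=1920
LOAD R1, [36] → R1=M[36]=36
SUB R1, 15 → R1=36-15=21
SHR R1, 1 → R1=21>>1=10
halt.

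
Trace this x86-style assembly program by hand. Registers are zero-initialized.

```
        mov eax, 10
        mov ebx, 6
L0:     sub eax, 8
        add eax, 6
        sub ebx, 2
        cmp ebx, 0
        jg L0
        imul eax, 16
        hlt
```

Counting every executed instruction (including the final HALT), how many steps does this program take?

mov eax, 10 → eax=10
mov ebx, 6 → ebx=6
sub eax, 8 → eax=10-8=2
add eax, 6 → eax=2+6=8
sub ebx, 2 → ebx=6-2=4
cmp ebx, 0  (cmp 4,0)
jg L0: taken
sub eax, 8 → eax=8-8=0
add eax, 6 → eax=0+6=6
sub ebx, 2 → ebx=4-2=2
cmp ebx, 0  (cmp 2,0)
jg L0: taken
sub eax, 8 → eax=6-8=-2
add eax, 6 → eax=(-2)+6=4
sub ebx, 2 → ebx=2-2=0
cmp ebx, 0  (cmp 0,0)
jg L0: not taken
imul eax, 16 → eax=4*16=64
halt.
Total executed instructions: 19.

19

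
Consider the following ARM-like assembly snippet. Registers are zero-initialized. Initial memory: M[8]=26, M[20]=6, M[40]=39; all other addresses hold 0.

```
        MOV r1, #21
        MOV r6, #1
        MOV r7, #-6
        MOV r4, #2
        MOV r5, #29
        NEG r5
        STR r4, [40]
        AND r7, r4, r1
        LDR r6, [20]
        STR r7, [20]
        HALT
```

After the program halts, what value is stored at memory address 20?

MOV r1, #21 → r1=21
MOV r6, #1 → r6=1
MOV r7, #-6 → r7=-6
MOV r4, #2 → r4=2
MOV r5, #29 → r5=29
NEG r5 → r5=-(29)=-29
STR r4, [40] → M[40]=2
AND r7, r4, r1 → r7=2&21=0
LDR r6, [20] → r6=M[20]=6
STR r7, [20] → M[20]=0
halt.

0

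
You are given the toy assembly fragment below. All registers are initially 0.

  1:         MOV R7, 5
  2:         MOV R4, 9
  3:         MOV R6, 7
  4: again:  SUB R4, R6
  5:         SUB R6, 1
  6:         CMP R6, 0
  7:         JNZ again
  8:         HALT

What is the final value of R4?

R7=5
R4=9
R6=7
R4=9-7=2
R6=7-1=6
CMP R6, 0  (cmp 6,0)
JNZ again: taken
R4=2-6=-4
R6=6-1=5
CMP R6, 0  (cmp 5,0)
JNZ again: taken
R4=(-4)-5=-9
R6=5-1=4
CMP R6, 0  (cmp 4,0)
JNZ again: taken
R4=(-9)-4=-13
R6=4-1=3
CMP R6, 0  (cmp 3,0)
JNZ again: taken
R4=(-13)-3=-16
R6=3-1=2
CMP R6, 0  (cmp 2,0)
JNZ again: taken
R4=(-16)-2=-18
R6=2-1=1
CMP R6, 0  (cmp 1,0)
JNZ again: taken
R4=(-18)-1=-19
R6=1-1=0
CMP R6, 0  (cmp 0,0)
JNZ again: not taken
halt.

-19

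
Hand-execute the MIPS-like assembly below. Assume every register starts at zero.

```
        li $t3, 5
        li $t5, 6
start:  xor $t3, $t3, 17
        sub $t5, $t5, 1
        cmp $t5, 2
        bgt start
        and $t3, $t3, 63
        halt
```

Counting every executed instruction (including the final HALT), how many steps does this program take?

$t3=5
$t5=6
$t3=5^17=20
$t5=6-1=5
cmp $t5, 2  (cmp 5,2)
bgt start: taken
$t3=20^17=5
$t5=5-1=4
cmp $t5, 2  (cmp 4,2)
bgt start: taken
$t3=5^17=20
$t5=4-1=3
cmp $t5, 2  (cmp 3,2)
bgt start: taken
$t3=20^17=5
$t5=3-1=2
cmp $t5, 2  (cmp 2,2)
bgt start: not taken
$t3=5&63=5
halt.
Total executed instructions: 20.

20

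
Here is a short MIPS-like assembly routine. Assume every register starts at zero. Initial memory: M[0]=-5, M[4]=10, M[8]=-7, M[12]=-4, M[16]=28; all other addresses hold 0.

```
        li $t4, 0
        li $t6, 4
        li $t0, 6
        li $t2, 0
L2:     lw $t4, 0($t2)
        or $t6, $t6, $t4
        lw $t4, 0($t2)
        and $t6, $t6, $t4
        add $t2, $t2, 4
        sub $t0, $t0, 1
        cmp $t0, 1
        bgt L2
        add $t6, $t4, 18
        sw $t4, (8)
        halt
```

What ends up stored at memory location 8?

28

$t4=0
$t6=4
$t0=6
$t2=0
$t4=M[0]=-5
$t6=4|(-5)=-1
$t4=M[0]=-5
$t6=(-1)&(-5)=-5
$t2=0+4=4
$t0=6-1=5
cmp $t0, 1  (cmp 5,1)
bgt L2: taken
$t4=M[4]=10
$t6=(-5)|10=-5
$t4=M[4]=10
$t6=(-5)&10=10
$t2=4+4=8
$t0=5-1=4
cmp $t0, 1  (cmp 4,1)
bgt L2: taken
$t4=M[8]=-7
$t6=10|(-7)=-5
$t4=M[8]=-7
$t6=(-5)&(-7)=-7
$t2=8+4=12
$t0=4-1=3
cmp $t0, 1  (cmp 3,1)
bgt L2: taken
$t4=M[12]=-4
$t6=(-7)|(-4)=-3
$t4=M[12]=-4
$t6=(-3)&(-4)=-4
$t2=12+4=16
$t0=3-1=2
cmp $t0, 1  (cmp 2,1)
bgt L2: taken
$t4=M[16]=28
$t6=(-4)|28=-4
$t4=M[16]=28
$t6=(-4)&28=28
$t2=16+4=20
$t0=2-1=1
cmp $t0, 1  (cmp 1,1)
bgt L2: not taken
$t6=28+18=46
sw $t4, (8) → M[8]=28
halt.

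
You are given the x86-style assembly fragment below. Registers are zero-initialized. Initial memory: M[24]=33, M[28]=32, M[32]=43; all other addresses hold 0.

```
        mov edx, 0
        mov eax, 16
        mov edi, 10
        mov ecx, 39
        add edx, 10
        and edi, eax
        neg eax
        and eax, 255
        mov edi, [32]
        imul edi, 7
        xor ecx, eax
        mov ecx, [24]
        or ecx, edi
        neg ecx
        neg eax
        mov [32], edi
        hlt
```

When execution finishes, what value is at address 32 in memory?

301

mov edx, 0 → edx=0
mov eax, 16 → eax=16
mov edi, 10 → edi=10
mov ecx, 39 → ecx=39
add edx, 10 → edx=0+10=10
and edi, eax → edi=10&16=0
neg eax → eax=-(16)=-16
and eax, 255 → eax=(-16)&255=240
mov edi, [32] → edi=M[32]=43
imul edi, 7 → edi=43*7=301
xor ecx, eax → ecx=39^240=215
mov ecx, [24] → ecx=M[24]=33
or ecx, edi → ecx=33|301=301
neg ecx → ecx=-(301)=-301
neg eax → eax=-(240)=-240
mov [32], edi → M[32]=301
halt.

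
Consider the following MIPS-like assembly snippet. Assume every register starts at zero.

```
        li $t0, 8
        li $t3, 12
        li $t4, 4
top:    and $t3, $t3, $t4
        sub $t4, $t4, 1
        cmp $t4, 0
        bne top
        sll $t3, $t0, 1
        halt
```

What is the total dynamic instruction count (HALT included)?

$t0=8
$t3=12
$t4=4
$t3=12&4=4
$t4=4-1=3
cmp $t4, 0  (cmp 3,0)
bne top: taken
$t3=4&3=0
$t4=3-1=2
cmp $t4, 0  (cmp 2,0)
bne top: taken
$t3=0&2=0
$t4=2-1=1
cmp $t4, 0  (cmp 1,0)
bne top: taken
$t3=0&1=0
$t4=1-1=0
cmp $t4, 0  (cmp 0,0)
bne top: not taken
$t3=8<<1=16
halt.
Total executed instructions: 21.

21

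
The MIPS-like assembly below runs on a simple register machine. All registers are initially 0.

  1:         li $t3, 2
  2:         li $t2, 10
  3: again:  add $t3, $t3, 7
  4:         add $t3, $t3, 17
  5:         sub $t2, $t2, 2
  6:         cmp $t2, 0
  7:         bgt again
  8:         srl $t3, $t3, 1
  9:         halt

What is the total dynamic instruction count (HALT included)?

after li $t3, 2: $t3=2
after li $t2, 10: $t2=10
after add $t3, $t3, 7: $t3=2+7=9
after add $t3, $t3, 17: $t3=9+17=26
after sub $t2, $t2, 2: $t2=10-2=8
cmp $t2, 0  (cmp 8,0)
bgt again: taken
after add $t3, $t3, 7: $t3=26+7=33
after add $t3, $t3, 17: $t3=33+17=50
after sub $t2, $t2, 2: $t2=8-2=6
cmp $t2, 0  (cmp 6,0)
bgt again: taken
after add $t3, $t3, 7: $t3=50+7=57
after add $t3, $t3, 17: $t3=57+17=74
after sub $t2, $t2, 2: $t2=6-2=4
cmp $t2, 0  (cmp 4,0)
bgt again: taken
after add $t3, $t3, 7: $t3=74+7=81
after add $t3, $t3, 17: $t3=81+17=98
after sub $t2, $t2, 2: $t2=4-2=2
cmp $t2, 0  (cmp 2,0)
bgt again: taken
after add $t3, $t3, 7: $t3=98+7=105
after add $t3, $t3, 17: $t3=105+17=122
after sub $t2, $t2, 2: $t2=2-2=0
cmp $t2, 0  (cmp 0,0)
bgt again: not taken
after srl $t3, $t3, 1: $t3=122>>1=61
halt.
Total executed instructions: 29.

29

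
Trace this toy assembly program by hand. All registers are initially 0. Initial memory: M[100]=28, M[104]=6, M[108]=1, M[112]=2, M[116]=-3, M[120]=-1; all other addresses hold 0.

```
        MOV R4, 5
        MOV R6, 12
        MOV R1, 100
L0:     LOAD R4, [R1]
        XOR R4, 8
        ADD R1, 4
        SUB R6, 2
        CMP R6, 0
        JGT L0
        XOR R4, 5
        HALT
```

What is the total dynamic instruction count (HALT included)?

MOV R4, 5 → R4=5
MOV R6, 12 → R6=12
MOV R1, 100 → R1=100
LOAD R4, [R1] → R4=M[100]=28
XOR R4, 8 → R4=28^8=20
ADD R1, 4 → R1=100+4=104
SUB R6, 2 → R6=12-2=10
CMP R6, 0  (cmp 10,0)
JGT L0: taken
LOAD R4, [R1] → R4=M[104]=6
XOR R4, 8 → R4=6^8=14
ADD R1, 4 → R1=104+4=108
SUB R6, 2 → R6=10-2=8
CMP R6, 0  (cmp 8,0)
JGT L0: taken
LOAD R4, [R1] → R4=M[108]=1
XOR R4, 8 → R4=1^8=9
ADD R1, 4 → R1=108+4=112
SUB R6, 2 → R6=8-2=6
CMP R6, 0  (cmp 6,0)
JGT L0: taken
LOAD R4, [R1] → R4=M[112]=2
XOR R4, 8 → R4=2^8=10
ADD R1, 4 → R1=112+4=116
SUB R6, 2 → R6=6-2=4
CMP R6, 0  (cmp 4,0)
JGT L0: taken
LOAD R4, [R1] → R4=M[116]=-3
XOR R4, 8 → R4=(-3)^8=-11
ADD R1, 4 → R1=116+4=120
SUB R6, 2 → R6=4-2=2
CMP R6, 0  (cmp 2,0)
JGT L0: taken
LOAD R4, [R1] → R4=M[120]=-1
XOR R4, 8 → R4=(-1)^8=-9
ADD R1, 4 → R1=120+4=124
SUB R6, 2 → R6=2-2=0
CMP R6, 0  (cmp 0,0)
JGT L0: not taken
XOR R4, 5 → R4=(-9)^5=-14
halt.
Total executed instructions: 41.

41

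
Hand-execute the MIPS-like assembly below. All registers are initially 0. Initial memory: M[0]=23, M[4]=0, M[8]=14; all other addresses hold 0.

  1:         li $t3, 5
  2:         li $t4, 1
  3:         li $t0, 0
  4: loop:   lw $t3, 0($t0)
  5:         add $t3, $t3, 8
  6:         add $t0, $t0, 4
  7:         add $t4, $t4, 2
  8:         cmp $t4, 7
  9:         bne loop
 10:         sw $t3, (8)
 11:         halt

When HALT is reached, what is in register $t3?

$t3=5
$t4=1
$t0=0
$t3=M[0]=23
$t3=23+8=31
$t0=0+4=4
$t4=1+2=3
cmp $t4, 7  (cmp 3,7)
bne loop: taken
$t3=M[4]=0
$t3=0+8=8
$t0=4+4=8
$t4=3+2=5
cmp $t4, 7  (cmp 5,7)
bne loop: taken
$t3=M[8]=14
$t3=14+8=22
$t0=8+4=12
$t4=5+2=7
cmp $t4, 7  (cmp 7,7)
bne loop: not taken
sw $t3, (8) → M[8]=22
halt.

22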